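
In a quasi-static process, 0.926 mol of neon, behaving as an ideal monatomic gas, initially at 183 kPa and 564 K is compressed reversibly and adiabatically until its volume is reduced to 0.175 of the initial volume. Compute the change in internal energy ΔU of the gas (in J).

14300 J

V₁ = nRT₁/P₁ = 0.926×8.314×564/183 = 23.7 L.
Adiabatic: TV^(γ−1) = const ⇒ T₂ = 564×(5.71)^0.667 = 1800 K; PV^γ = const ⇒ P₂ = 3340 kPa.
For an ideal gas ΔU = nCvΔT with Cv = (3/2)R = 12.5 J/(mol·K).
ΔU = 0.926×12.5×(1800−564) = 14300 J.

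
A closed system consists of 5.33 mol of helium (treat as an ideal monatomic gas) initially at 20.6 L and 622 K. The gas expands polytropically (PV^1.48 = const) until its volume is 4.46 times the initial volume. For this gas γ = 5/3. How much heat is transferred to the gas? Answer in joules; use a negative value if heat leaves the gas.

8230 J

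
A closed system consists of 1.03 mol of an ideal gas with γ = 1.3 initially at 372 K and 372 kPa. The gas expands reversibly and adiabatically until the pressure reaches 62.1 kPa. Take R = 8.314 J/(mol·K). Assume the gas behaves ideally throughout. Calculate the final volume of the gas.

V₁ = nRT₁/P₁ = 1.03×8.314×372/372 = 8.56 L.
Adiabatic: T₂/T₁ = (P₂/P₁)^((γ−1)/γ) ⇒ T₂ = 372×(0.167)^0.231 = 246 K; V₂ = 33.9 L.

33.9 L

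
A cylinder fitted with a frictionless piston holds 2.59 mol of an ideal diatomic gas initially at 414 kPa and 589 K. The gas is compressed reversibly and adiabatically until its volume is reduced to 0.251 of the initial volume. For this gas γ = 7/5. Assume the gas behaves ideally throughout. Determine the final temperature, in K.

V₁ = nRT₁/P₁ = 2.59×8.314×589/414 = 30.6 L.
Adiabatic: TV^(γ−1) = const ⇒ T₂ = 589×(3.98)^0.400 = 1020 K; PV^γ = const ⇒ P₂ = 2870 kPa.

1020 K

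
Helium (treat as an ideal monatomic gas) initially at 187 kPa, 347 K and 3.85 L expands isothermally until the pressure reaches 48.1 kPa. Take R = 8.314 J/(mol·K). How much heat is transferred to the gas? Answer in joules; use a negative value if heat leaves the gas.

978 J

n = P₁V₁/(RT₁) = 187×3.85/(8.314×347) = 0.250 mol.
Isothermal: T stays 347 K; PV = const ⇒ V₂ = 15.0 L, P₂ = 48.1 kPa.
ΔU = 0 (ideal gas, T constant).
W = nRT ln(V₂/V₁) = 0.250×8.314×347×ln(3.89) = 978 J.
Q = ΔU + W = 978 J.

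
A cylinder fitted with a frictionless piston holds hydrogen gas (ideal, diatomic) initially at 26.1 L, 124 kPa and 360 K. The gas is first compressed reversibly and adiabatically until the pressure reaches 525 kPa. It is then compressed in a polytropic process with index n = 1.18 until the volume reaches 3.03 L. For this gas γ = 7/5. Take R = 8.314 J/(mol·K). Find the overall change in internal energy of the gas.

6870 J

n = P₁V₁/(RT₁) = 124×26.1/(8.314×360) = 1.08 mol.
Step 1 — Adiabatic: T₂/T₁ = (P₂/P₁)^((γ−1)/γ) ⇒ T₂ = 360×(4.23)^0.286 = 544 K; V₂ = 9.31 L.
ΔU = nCvΔT = 1.08×20.8×(544−360) = 4130 J.
Q = 0 for an adiabatic process, so W = −ΔU = -4130 J.
State after step 1: P = 525 kPa, V = 9.31 L, T = 544 K.
Step 2 — Polytropic n=1.18: T₂ = T₁(V₁/V₂)^(n−1) = 544×(3.07)^0.18 = 665 K; P₂ = P₁(V₁/V₂)^n = 1970 kPa.
W = (P₁V₁−P₂V₂)/(n−1) = (525×9.31−1970×3.03)/0.18 = -6080 J.
ΔU = nCvΔT = 1.08×20.8×(665−544) = 2740 J.
Q = ΔU + W = -3340 J.
Net over both steps: W = -10200 J, Q = -3340 J, ΔU = 6870 J.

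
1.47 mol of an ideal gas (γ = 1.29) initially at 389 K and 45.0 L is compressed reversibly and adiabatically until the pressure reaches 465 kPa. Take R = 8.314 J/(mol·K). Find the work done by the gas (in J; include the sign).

P₁ = nRT₁/V₁ = 1.47×8.314×389/45.0 = 106 kPa.
Adiabatic: T₂/T₁ = (P₂/P₁)^((γ−1)/γ) ⇒ T₂ = 389×(4.40)^0.225 = 543 K; V₂ = 14.3 L.
ΔU = nCvΔT = 1.47×28.7×(543−389) = 6480 J.
Q = 0 for an adiabatic process, so W = −ΔU = -6480 J.

-6480 J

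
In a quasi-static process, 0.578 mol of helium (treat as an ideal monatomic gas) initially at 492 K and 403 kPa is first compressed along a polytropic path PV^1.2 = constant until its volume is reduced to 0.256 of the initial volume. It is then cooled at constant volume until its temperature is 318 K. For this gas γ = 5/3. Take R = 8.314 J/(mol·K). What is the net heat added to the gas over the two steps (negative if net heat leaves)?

-4960 J

V₁ = nRT₁/P₁ = 0.578×8.314×492/403 = 5.87 L.
Step 1 — Polytropic n=1.2: T₂ = T₁(V₁/V₂)^(n−1) = 492×(3.91)^0.20 = 646 K; P₂ = P₁(V₁/V₂)^n = 2070 kPa.
W = (P₁V₁−P₂V₂)/(n−1) = (403×5.87−2070×1.50)/0.20 = -3700 J.
ΔU = nCvΔT = 0.578×12.5×(646−492) = 1110 J.
Q = ΔU + W = -2590 J.
State after step 1: P = 2070 kPa, V = 1.50 L, T = 646 K.
Step 2 — Isochoric: V stays 1.50 L; P/T = const ⇒ T₂ = 318 K, P₂ = 1020 kPa.
W = 0 (no volume change).
ΔU = nCvΔT = 0.578×12.5×(318−646) = -2370 J.
Q = ΔU = -2370 J.
Net over both steps: W = -3700 J, Q = -4960 J, ΔU = -1250 J.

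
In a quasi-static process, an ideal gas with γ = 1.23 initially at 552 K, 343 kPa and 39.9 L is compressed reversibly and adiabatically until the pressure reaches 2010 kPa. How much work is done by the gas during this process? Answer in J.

n = P₁V₁/(RT₁) = 343×39.9/(8.314×552) = 2.98 mol.
Adiabatic: T₂/T₁ = (P₂/P₁)^((γ−1)/γ) ⇒ T₂ = 552×(5.86)^0.187 = 768 K; V₂ = 9.48 L.
ΔU = nCvΔT = 2.98×36.1×(768−552) = 23300 J.
Q = 0 for an adiabatic process, so W = −ΔU = -23300 J.

-23300 J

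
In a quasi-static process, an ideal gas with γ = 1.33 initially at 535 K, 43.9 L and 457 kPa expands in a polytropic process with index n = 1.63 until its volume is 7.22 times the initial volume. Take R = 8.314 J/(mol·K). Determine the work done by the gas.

n = P₁V₁/(RT₁) = 457×43.9/(8.314×535) = 4.51 mol.
Polytropic n=1.63: T₂ = T₁(V₁/V₂)^(n−1) = 535×(0.139)^0.63 = 154 K; P₂ = P₁(V₁/V₂)^n = 18.2 kPa.
W = (P₁V₁−P₂V₂)/(n−1) = (457×43.9−18.2×317)/0.63 = 22700 J.

22700 J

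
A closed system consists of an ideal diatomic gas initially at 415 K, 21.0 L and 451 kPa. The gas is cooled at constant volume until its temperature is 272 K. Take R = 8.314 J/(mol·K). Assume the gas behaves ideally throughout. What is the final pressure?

Isochoric: V stays 21.0 L; P/T = const ⇒ T₂ = 272 K, P₂ = 296 kPa.

296 kPa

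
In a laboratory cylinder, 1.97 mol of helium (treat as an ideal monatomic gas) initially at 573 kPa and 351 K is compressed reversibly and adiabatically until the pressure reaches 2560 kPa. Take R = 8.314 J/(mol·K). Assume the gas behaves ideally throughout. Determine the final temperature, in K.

639 K

V₁ = nRT₁/P₁ = 1.97×8.314×351/573 = 10.0 L.
Adiabatic: T₂/T₁ = (P₂/P₁)^((γ−1)/γ) ⇒ T₂ = 351×(4.47)^0.400 = 639 K; V₂ = 4.09 L.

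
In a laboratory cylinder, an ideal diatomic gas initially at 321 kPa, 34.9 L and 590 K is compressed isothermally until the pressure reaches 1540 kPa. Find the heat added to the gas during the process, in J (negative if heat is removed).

-17600 J

n = P₁V₁/(RT₁) = 321×34.9/(8.314×590) = 2.28 mol.
Isothermal: T stays 590 K; PV = const ⇒ V₂ = 7.27 L, P₂ = 1540 kPa.
ΔU = 0 (ideal gas, T constant).
W = nRT ln(V₂/V₁) = 2.28×8.314×590×ln(0.208) = -17600 J.
Q = ΔU + W = -17600 J.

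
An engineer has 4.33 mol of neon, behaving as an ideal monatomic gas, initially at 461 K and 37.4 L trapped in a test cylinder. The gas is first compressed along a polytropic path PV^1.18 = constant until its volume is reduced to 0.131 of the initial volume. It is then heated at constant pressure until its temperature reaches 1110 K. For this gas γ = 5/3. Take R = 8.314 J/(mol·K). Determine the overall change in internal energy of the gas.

35000 J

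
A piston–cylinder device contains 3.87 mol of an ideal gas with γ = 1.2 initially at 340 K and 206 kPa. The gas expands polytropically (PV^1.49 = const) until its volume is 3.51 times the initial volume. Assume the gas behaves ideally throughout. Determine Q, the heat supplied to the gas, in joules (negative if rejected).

-14900 J

V₁ = nRT₁/P₁ = 3.87×8.314×340/206 = 53.1 L.
Polytropic n=1.49: T₂ = T₁(V₁/V₂)^(n−1) = 340×(0.285)^0.49 = 184 K; P₂ = P₁(V₁/V₂)^n = 31.7 kPa.
W = (P₁V₁−P₂V₂)/(n−1) = (206×53.1−31.7×186)/0.49 = 10300 J.
ΔU = nCvΔT = 3.87×41.6×(184−340) = -25100 J.
Q = ΔU + W = -14900 J.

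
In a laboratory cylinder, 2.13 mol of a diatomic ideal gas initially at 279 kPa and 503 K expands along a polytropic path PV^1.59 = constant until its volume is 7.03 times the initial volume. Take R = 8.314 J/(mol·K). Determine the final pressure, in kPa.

12.6 kPa

V₁ = nRT₁/P₁ = 2.13×8.314×503/279 = 31.9 L.
Polytropic n=1.59: T₂ = T₁(V₁/V₂)^(n−1) = 503×(0.142)^0.59 = 159 K; P₂ = P₁(V₁/V₂)^n = 12.6 kPa.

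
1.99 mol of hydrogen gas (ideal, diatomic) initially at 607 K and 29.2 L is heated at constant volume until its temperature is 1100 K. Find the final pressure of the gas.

623 kPa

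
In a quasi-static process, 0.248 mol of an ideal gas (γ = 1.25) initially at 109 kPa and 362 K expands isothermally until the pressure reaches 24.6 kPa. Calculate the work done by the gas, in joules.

1110 J

V₁ = nRT₁/P₁ = 0.248×8.314×362/109 = 6.85 L.
Isothermal: T stays 362 K; PV = const ⇒ V₂ = 30.3 L, P₂ = 24.6 kPa.
W = nRT ln(V₂/V₁) = 0.248×8.314×362×ln(4.43) = 1110 J.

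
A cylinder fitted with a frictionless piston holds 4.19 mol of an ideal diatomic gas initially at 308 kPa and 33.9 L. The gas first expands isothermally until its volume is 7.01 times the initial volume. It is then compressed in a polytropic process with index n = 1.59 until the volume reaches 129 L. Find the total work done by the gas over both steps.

12700 J

T₁ = P₁V₁/(nR) = 308×33.9/(4.19×8.314) = 300 K.
Step 1 — Isothermal: T stays 300 K; PV = const ⇒ V₂ = 238 L, P₂ = 43.9 kPa.
ΔU = 0 (ideal gas, T constant).
W = nRT ln(V₂/V₁) = 4.19×8.314×300×ln(7.01) = 20300 J.
Q = ΔU + W = 20300 J.
State after step 1: P = 43.9 kPa, V = 238 L, T = 300 K.
Step 2 — Polytropic n=1.59: T₂ = T₁(V₁/V₂)^(n−1) = 300×(1.84)^0.59 = 430 K; P₂ = P₁(V₁/V₂)^n = 116 kPa.
W = (P₁V₁−P₂V₂)/(n−1) = (43.9×238−116×129)/0.59 = -7680 J.
ΔU = nCvΔT = 4.19×20.8×(430−300) = 11300 J.
Q = ΔU + W = 3650 J.
Net over both steps: W = 12700 J, Q = 24000 J, ΔU = 11300 J.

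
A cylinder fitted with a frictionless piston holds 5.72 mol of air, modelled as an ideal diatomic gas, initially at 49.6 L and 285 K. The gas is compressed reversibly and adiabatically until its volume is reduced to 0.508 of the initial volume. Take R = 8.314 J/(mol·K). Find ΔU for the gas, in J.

10500 J

P₁ = nRT₁/V₁ = 5.72×8.314×285/49.6 = 273 kPa.
Adiabatic: TV^(γ−1) = const ⇒ T₂ = 285×(1.97)^0.400 = 374 K; PV^γ = const ⇒ P₂ = 705 kPa.
For an ideal gas ΔU = nCvΔT with Cv = (5/2)R = 20.8 J/(mol·K).
ΔU = 5.72×20.8×(374−285) = 10500 J.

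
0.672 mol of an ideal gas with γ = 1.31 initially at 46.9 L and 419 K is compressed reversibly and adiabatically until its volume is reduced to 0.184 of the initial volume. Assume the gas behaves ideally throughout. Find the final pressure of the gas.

458 kPa

P₁ = nRT₁/V₁ = 0.672×8.314×419/46.9 = 49.9 kPa.
Adiabatic: TV^(γ−1) = const ⇒ T₂ = 419×(5.43)^0.310 = 708 K; PV^γ = const ⇒ P₂ = 458 kPa.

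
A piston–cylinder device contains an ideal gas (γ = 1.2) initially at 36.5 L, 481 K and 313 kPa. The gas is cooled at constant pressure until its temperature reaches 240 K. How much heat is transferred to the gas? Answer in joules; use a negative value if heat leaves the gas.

-34300 J

n = P₁V₁/(RT₁) = 313×36.5/(8.314×481) = 2.86 mol.
Isobaric: P stays 313 kPa; V/T = const ⇒ T₂ = 240 K, V₂ = 18.2 L.
W = PΔV = 313×(18.2−36.5) kPa·L = -5720 J.
ΔU = nCvΔT = 2.86×41.6×(240−481) = -28600 J.
Q = ΔU + W = nCpΔT = -34300 J.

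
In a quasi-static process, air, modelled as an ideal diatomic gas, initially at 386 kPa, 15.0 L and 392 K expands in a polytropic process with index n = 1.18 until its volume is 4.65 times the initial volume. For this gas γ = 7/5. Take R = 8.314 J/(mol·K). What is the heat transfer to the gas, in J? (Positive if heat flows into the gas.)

4280 J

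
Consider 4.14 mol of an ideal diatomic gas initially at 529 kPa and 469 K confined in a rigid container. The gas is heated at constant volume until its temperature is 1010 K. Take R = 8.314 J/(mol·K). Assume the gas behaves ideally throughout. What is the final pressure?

1140 kPa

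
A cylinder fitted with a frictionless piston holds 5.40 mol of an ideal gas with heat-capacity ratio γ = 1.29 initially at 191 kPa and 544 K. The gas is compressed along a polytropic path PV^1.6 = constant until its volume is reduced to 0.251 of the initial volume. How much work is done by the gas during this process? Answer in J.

-52600 J

V₁ = nRT₁/P₁ = 5.40×8.314×544/191 = 128 L.
Polytropic n=1.6: T₂ = T₁(V₁/V₂)^(n−1) = 544×(3.98)^0.60 = 1250 K; P₂ = P₁(V₁/V₂)^n = 1740 kPa.
W = (P₁V₁−P₂V₂)/(n−1) = (191×128−1740×32.1)/0.60 = -52600 J.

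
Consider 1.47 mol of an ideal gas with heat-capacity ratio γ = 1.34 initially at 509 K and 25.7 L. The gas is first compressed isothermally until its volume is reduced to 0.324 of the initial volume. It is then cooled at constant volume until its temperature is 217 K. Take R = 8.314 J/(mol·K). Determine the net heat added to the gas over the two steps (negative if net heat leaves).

-17500 J

P₁ = nRT₁/V₁ = 1.47×8.314×509/25.7 = 242 kPa.
Step 1 — Isothermal: T stays 509 K; PV = const ⇒ V₂ = 8.33 L, P₂ = 747 kPa.
ΔU = 0 (ideal gas, T constant).
W = nRT ln(V₂/V₁) = 1.47×8.314×509×ln(0.324) = -7010 J.
Q = ΔU + W = -7010 J.
State after step 1: P = 747 kPa, V = 8.33 L, T = 509 K.
Step 2 — Isochoric: V stays 8.33 L; P/T = const ⇒ T₂ = 217 K, P₂ = 318 kPa.
W = 0 (no volume change).
ΔU = nCvΔT = 1.47×24.5×(217−509) = -10500 J.
Q = ΔU = -10500 J.
Net over both steps: W = -7010 J, Q = -17500 J, ΔU = -10500 J.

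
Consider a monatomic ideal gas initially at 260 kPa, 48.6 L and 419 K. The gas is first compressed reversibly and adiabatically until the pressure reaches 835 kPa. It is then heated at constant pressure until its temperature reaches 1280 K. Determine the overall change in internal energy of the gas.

n = P₁V₁/(RT₁) = 260×48.6/(8.314×419) = 3.63 mol.
Step 1 — Adiabatic: T₂/T₁ = (P₂/P₁)^((γ−1)/γ) ⇒ T₂ = 419×(3.21)^0.400 = 668 K; V₂ = 24.1 L.
ΔU = nCvΔT = 3.63×12.5×(668−419) = 11300 J.
Q = 0 for an adiabatic process, so W = −ΔU = -11300 J.
State after step 1: P = 835 kPa, V = 24.1 L, T = 668 K.
Step 2 — Isobaric: P stays 835 kPa; V/T = const ⇒ T₂ = 1280 K, V₂ = 46.2 L.
W = PΔV = 835×(46.2−24.1) kPa·L = 18500 J.
ΔU = nCvΔT = 3.63×12.5×(1280−668) = 27700 J.
Q = ΔU + W = nCpΔT = 46100 J.
Net over both steps: W = 7180 J, Q = 46100 J, ΔU = 38900 J.

38900 J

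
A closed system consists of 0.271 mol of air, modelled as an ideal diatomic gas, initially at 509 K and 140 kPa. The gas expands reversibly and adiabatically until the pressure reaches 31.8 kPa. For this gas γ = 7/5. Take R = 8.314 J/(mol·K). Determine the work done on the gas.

-990 J

V₁ = nRT₁/P₁ = 0.271×8.314×509/140 = 8.19 L.
Adiabatic: T₂/T₁ = (P₂/P₁)^((γ−1)/γ) ⇒ T₂ = 509×(0.227)^0.286 = 333 K; V₂ = 23.6 L.
ΔU = nCvΔT = 0.271×20.8×(333−509) = -990 J.
Q = 0 for an adiabatic process, so W = −ΔU = 990 J.
Work done on the gas = −W_by = -990 J.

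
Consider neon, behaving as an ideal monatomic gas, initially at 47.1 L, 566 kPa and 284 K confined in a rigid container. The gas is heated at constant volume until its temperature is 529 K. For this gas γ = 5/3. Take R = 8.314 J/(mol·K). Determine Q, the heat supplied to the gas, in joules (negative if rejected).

n = P₁V₁/(RT₁) = 566×47.1/(8.314×284) = 11.3 mol.
Isochoric: V stays 47.1 L; P/T = const ⇒ T₂ = 529 K, P₂ = 1050 kPa.
W = 0 (no volume change).
ΔU = nCvΔT = 11.3×12.5×(529−284) = 34500 J.
Q = ΔU = 34500 J.

34500 J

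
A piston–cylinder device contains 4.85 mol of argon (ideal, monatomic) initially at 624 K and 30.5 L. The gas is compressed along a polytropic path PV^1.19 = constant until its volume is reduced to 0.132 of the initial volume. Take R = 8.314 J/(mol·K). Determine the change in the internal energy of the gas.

17700 J

P₁ = nRT₁/V₁ = 4.85×8.314×624/30.5 = 825 kPa.
Polytropic n=1.19: T₂ = T₁(V₁/V₂)^(n−1) = 624×(7.58)^0.19 = 917 K; P₂ = P₁(V₁/V₂)^n = 9180 kPa.
For an ideal gas ΔU = nCvΔT with Cv = (3/2)R = 12.5 J/(mol·K).
ΔU = 4.85×12.5×(917−624) = 17700 J.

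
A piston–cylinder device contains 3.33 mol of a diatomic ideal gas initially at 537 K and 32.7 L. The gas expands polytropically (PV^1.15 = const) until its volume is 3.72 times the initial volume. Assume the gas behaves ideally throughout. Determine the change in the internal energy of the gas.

P₁ = nRT₁/V₁ = 3.33×8.314×537/32.7 = 455 kPa.
Polytropic n=1.15: T₂ = T₁(V₁/V₂)^(n−1) = 537×(0.269)^0.15 = 441 K; P₂ = P₁(V₁/V₂)^n = 100 kPa.
For an ideal gas ΔU = nCvΔT with Cv = (5/2)R = 20.8 J/(mol·K).
ΔU = 3.33×20.8×(441−537) = -6650 J.

-6650 J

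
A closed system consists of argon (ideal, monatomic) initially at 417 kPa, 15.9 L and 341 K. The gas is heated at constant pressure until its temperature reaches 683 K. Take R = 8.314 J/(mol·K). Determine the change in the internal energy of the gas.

9970 J

n = P₁V₁/(RT₁) = 417×15.9/(8.314×341) = 2.34 mol.
Isobaric: P stays 417 kPa; V/T = const ⇒ T₂ = 683 K, V₂ = 31.8 L.
For an ideal gas ΔU = nCvΔT with Cv = (3/2)R = 12.5 J/(mol·K).
ΔU = 2.34×12.5×(683−341) = 9970 J.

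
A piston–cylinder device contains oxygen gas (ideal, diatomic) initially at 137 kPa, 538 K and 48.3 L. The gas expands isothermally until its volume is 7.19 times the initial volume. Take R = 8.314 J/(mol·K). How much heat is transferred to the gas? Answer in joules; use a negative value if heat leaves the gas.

n = P₁V₁/(RT₁) = 137×48.3/(8.314×538) = 1.48 mol.
Isothermal: T stays 538 K; PV = const ⇒ V₂ = 347 L, P₂ = 19.1 kPa.
ΔU = 0 (ideal gas, T constant).
W = nRT ln(V₂/V₁) = 1.48×8.314×538×ln(7.19) = 13100 J.
Q = ΔU + W = 13100 J.

13100 J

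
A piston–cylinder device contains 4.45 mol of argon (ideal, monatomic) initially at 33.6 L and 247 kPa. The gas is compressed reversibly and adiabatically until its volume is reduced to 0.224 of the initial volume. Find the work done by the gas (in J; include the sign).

-21300 J

T₁ = P₁V₁/(nR) = 247×33.6/(4.45×8.314) = 224 K.
Adiabatic: TV^(γ−1) = const ⇒ T₂ = 224×(4.46)^0.667 = 608 K; PV^γ = const ⇒ P₂ = 2990 kPa.
ΔU = nCvΔT = 4.45×12.5×(608−224) = 21300 J.
Q = 0 for an adiabatic process, so W = −ΔU = -21300 J.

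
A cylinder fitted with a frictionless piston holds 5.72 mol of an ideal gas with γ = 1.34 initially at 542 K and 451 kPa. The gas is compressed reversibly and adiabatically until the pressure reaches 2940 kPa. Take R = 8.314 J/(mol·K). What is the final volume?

V₁ = nRT₁/P₁ = 5.72×8.314×542/451 = 57.2 L.
Adiabatic: T₂/T₁ = (P₂/P₁)^((γ−1)/γ) ⇒ T₂ = 542×(6.52)^0.254 = 872 K; V₂ = 14.1 L.

14.1 L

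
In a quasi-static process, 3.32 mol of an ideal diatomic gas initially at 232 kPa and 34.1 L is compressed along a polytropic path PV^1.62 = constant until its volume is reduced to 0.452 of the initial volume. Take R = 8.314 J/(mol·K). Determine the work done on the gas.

T₁ = P₁V₁/(nR) = 232×34.1/(3.32×8.314) = 287 K.
Polytropic n=1.62: T₂ = T₁(V₁/V₂)^(n−1) = 287×(2.21)^0.62 = 469 K; P₂ = P₁(V₁/V₂)^n = 840 kPa.
W = (P₁V₁−P₂V₂)/(n−1) = (232×34.1−840×15.4)/0.62 = -8120 J.
Work done on the gas = −W_by = 8120 J.

8120 J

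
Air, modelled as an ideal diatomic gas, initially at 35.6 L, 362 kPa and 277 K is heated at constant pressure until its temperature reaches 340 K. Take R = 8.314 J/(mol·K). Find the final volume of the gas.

43.7 L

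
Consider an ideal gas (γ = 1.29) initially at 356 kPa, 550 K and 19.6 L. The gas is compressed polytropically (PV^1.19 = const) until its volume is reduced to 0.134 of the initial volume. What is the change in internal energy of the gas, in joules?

n = P₁V₁/(RT₁) = 356×19.6/(8.314×550) = 1.53 mol.
Polytropic n=1.19: T₂ = T₁(V₁/V₂)^(n−1) = 550×(7.46)^0.19 = 806 K; P₂ = P₁(V₁/V₂)^n = 3890 kPa.
For an ideal gas ΔU = nCvΔT with Cv = R/(γ−1) = 28.7 J/(mol·K).
ΔU = 1.53×28.7×(806−550) = 11200 J.

11200 J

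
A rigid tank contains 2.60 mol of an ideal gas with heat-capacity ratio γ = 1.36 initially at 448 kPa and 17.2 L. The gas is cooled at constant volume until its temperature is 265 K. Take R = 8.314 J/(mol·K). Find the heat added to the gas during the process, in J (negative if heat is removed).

-5490 J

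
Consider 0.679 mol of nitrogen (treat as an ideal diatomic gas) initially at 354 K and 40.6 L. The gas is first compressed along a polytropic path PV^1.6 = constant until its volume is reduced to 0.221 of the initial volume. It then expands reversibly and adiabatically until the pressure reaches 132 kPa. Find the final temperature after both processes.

P₁ = nRT₁/V₁ = 0.679×8.314×354/40.6 = 49.2 kPa.
Step 1 — Polytropic n=1.6: T₂ = T₁(V₁/V₂)^(n−1) = 354×(4.52)^0.60 = 876 K; P₂ = P₁(V₁/V₂)^n = 551 kPa.
W = (P₁V₁−P₂V₂)/(n−1) = (49.2×40.6−551×8.97)/0.60 = -4910 J.
ΔU = nCvΔT = 0.679×20.8×(876−354) = 7360 J.
Q = ΔU + W = 2450 J.
State after step 1: P = 551 kPa, V = 8.97 L, T = 876 K.
Step 2 — Adiabatic: T₂/T₁ = (P₂/P₁)^((γ−1)/γ) ⇒ T₂ = 876×(0.240)^0.286 = 582 K; V₂ = 24.9 L.
ΔU = nCvΔT = 0.679×20.8×(582−876) = -4140 J.
Q = 0 for an adiabatic process, so W = −ΔU = 4140 J.
Net over both steps: W = -766 J, Q = 2450 J, ΔU = 3220 J.

582 K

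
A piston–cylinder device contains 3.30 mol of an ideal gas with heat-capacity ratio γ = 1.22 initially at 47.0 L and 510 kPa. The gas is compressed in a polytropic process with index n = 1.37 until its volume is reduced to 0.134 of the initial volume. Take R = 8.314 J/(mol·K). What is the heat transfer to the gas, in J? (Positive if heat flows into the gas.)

T₁ = P₁V₁/(nR) = 510×47.0/(3.30×8.314) = 874 K.
Polytropic n=1.37: T₂ = T₁(V₁/V₂)^(n−1) = 874×(7.46)^0.37 = 1840 K; P₂ = P₁(V₁/V₂)^n = 8010 kPa.
W = (P₁V₁−P₂V₂)/(n−1) = (510×47.0−8010×6.30)/0.37 = -71500 J.
ΔU = nCvΔT = 3.30×37.8×(1840−874) = 120000 J.
Q = ΔU + W = 48700 J.

48700 J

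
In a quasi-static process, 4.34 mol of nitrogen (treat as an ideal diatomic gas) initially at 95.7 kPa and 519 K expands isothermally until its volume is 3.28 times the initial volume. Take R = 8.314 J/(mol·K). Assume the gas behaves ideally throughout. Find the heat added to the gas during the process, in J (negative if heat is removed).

22200 J

V₁ = nRT₁/P₁ = 4.34×8.314×519/95.7 = 196 L.
Isothermal: T stays 519 K; PV = const ⇒ V₂ = 642 L, P₂ = 29.2 kPa.
ΔU = 0 (ideal gas, T constant).
W = nRT ln(V₂/V₁) = 4.34×8.314×519×ln(3.28) = 22200 J.
Q = ΔU + W = 22200 J.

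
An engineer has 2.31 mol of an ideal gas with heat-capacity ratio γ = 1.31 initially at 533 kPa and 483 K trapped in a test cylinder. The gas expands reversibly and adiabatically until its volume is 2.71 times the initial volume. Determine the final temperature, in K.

V₁ = nRT₁/P₁ = 2.31×8.314×483/533 = 17.4 L.
Adiabatic: TV^(γ−1) = const ⇒ T₂ = 483×(0.369)^0.310 = 355 K; PV^γ = const ⇒ P₂ = 144 kPa.

355 K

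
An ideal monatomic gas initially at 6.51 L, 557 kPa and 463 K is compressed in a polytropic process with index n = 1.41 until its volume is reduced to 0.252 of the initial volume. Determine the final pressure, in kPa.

Polytropic n=1.41: T₂ = T₁(V₁/V₂)^(n−1) = 463×(3.97)^0.41 = 815 K; P₂ = P₁(V₁/V₂)^n = 3890 kPa.

3890 kPa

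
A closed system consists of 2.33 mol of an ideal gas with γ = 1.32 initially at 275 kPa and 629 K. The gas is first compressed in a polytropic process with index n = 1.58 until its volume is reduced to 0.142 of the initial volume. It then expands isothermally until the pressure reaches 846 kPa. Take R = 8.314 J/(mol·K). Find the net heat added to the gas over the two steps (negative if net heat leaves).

V₁ = nRT₁/P₁ = 2.33×8.314×629/275 = 44.3 L.
Step 1 — Polytropic n=1.58: T₂ = T₁(V₁/V₂)^(n−1) = 629×(7.04)^0.58 = 1950 K; P₂ = P₁(V₁/V₂)^n = 6010 kPa.
W = (P₁V₁−P₂V₂)/(n−1) = (275×44.3−6010×6.29)/0.58 = -44200 J.
ΔU = nCvΔT = 2.33×26.0×(1950−629) = 80000 J.
Q = ΔU + W = 35900 J.
State after step 1: P = 6010 kPa, V = 6.29 L, T = 1950 K.
Step 2 — Isothermal: T stays 1950 K; PV = const ⇒ V₂ = 44.7 L, P₂ = 846 kPa.
ΔU = 0 (ideal gas, T constant).
W = nRT ln(V₂/V₁) = 2.33×8.314×1950×ln(7.10) = 74100 J.
Q = ΔU + W = 74100 J.
Net over both steps: W = 29900 J, Q = 110000 J, ΔU = 80000 J.

110000 J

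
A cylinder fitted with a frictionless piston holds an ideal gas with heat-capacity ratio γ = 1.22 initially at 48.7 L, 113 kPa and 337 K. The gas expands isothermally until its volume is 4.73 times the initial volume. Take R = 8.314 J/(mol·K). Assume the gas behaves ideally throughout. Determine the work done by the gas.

n = P₁V₁/(RT₁) = 113×48.7/(8.314×337) = 1.96 mol.
Isothermal: T stays 337 K; PV = const ⇒ V₂ = 230 L, P₂ = 23.9 kPa.
W = nRT ln(V₂/V₁) = 1.96×8.314×337×ln(4.73) = 8550 J.

8550 J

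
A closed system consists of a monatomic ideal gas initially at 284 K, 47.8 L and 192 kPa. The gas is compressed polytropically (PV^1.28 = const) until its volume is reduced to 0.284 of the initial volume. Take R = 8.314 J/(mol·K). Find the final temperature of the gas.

Polytropic n=1.28: T₂ = T₁(V₁/V₂)^(n−1) = 284×(3.52)^0.28 = 404 K; P₂ = P₁(V₁/V₂)^n = 962 kPa.

404 K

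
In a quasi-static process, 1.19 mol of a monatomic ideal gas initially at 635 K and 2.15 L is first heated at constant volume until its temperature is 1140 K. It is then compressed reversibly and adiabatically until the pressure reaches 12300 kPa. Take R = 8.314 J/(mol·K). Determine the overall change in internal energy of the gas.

14400 J

P₁ = nRT₁/V₁ = 1.19×8.314×635/2.15 = 2920 kPa.
Step 1 — Isochoric: V stays 2.15 L; P/T = const ⇒ T₂ = 1140 K, P₂ = 5250 kPa.
W = 0 (no volume change).
ΔU = nCvΔT = 1.19×12.5×(1140−635) = 7490 J.
Q = ΔU = 7490 J.
State after step 1: P = 5250 kPa, V = 2.15 L, T = 1140 K.
Step 2 — Adiabatic: T₂/T₁ = (P₂/P₁)^((γ−1)/γ) ⇒ T₂ = 1140×(2.34)^0.400 = 1600 K; V₂ = 1.29 L.
ΔU = nCvΔT = 1.19×12.5×(1600−1140) = 6870 J.
Q = 0 for an adiabatic process, so W = −ΔU = -6870 J.
Net over both steps: W = -6870 J, Q = 7490 J, ΔU = 14400 J.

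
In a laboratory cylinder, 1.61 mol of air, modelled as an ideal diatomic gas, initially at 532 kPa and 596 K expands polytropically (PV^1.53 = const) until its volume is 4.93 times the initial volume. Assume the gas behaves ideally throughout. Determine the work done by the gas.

8590 J

V₁ = nRT₁/P₁ = 1.61×8.314×596/532 = 15.0 L.
Polytropic n=1.53: T₂ = T₁(V₁/V₂)^(n−1) = 596×(0.203)^0.53 = 256 K; P₂ = P₁(V₁/V₂)^n = 46.3 kPa.
W = (P₁V₁−P₂V₂)/(n−1) = (532×15.0−46.3×73.9)/0.53 = 8590 J.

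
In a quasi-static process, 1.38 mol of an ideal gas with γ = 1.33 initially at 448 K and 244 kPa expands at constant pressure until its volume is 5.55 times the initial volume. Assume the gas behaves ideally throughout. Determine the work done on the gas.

-23400 J

V₁ = nRT₁/P₁ = 1.38×8.314×448/244 = 21.1 L.
Isobaric: P stays 244 kPa; V/T = const ⇒ T₂ = 2490 K, V₂ = 117 L.
W = PΔV = 244×(117−21.1) kPa·L = 23400 J.
Work done on the gas = −W_by = -23400 J.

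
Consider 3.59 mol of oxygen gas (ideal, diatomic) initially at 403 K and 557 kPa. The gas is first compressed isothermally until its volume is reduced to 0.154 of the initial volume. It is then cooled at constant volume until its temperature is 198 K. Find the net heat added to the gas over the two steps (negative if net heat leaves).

V₁ = nRT₁/P₁ = 3.59×8.314×403/557 = 21.6 L.
Step 1 — Isothermal: T stays 403 K; PV = const ⇒ V₂ = 3.33 L, P₂ = 3620 kPa.
ΔU = 0 (ideal gas, T constant).
W = nRT ln(V₂/V₁) = 3.59×8.314×403×ln(0.154) = -22500 J.
Q = ΔU + W = -22500 J.
State after step 1: P = 3620 kPa, V = 3.33 L, T = 403 K.
Step 2 — Isochoric: V stays 3.33 L; P/T = const ⇒ T₂ = 198 K, P₂ = 1780 kPa.
W = 0 (no volume change).
ΔU = nCvΔT = 3.59×20.8×(198−403) = -15300 J.
Q = ΔU = -15300 J.
Net over both steps: W = -22500 J, Q = -37800 J, ΔU = -15300 J.

-37800 J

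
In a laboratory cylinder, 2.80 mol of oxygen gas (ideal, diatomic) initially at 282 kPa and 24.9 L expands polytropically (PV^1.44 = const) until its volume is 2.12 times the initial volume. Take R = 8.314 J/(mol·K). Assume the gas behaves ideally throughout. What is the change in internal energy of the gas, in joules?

-4940 J

T₁ = P₁V₁/(nR) = 282×24.9/(2.80×8.314) = 302 K.
Polytropic n=1.44: T₂ = T₁(V₁/V₂)^(n−1) = 302×(0.472)^0.44 = 217 K; P₂ = P₁(V₁/V₂)^n = 95.6 kPa.
For an ideal gas ΔU = nCvΔT with Cv = (5/2)R = 20.8 J/(mol·K).
ΔU = 2.80×20.8×(217−302) = -4940 J.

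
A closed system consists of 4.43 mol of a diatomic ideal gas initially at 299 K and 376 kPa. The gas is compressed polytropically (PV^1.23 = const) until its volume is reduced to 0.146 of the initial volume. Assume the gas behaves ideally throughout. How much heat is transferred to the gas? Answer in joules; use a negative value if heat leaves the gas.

-11300 J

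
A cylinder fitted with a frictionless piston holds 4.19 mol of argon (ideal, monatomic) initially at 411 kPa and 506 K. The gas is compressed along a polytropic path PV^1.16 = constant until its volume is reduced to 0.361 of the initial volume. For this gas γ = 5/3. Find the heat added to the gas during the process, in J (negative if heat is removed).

-14800 J

V₁ = nRT₁/P₁ = 4.19×8.314×506/411 = 42.9 L.
Polytropic n=1.16: T₂ = T₁(V₁/V₂)^(n−1) = 506×(2.77)^0.16 = 596 K; P₂ = P₁(V₁/V₂)^n = 1340 kPa.
W = (P₁V₁−P₂V₂)/(n−1) = (411×42.9−1340×15.5)/0.16 = -19500 J.
ΔU = nCvΔT = 4.19×12.5×(596−506) = 4680 J.
Q = ΔU + W = -14800 J.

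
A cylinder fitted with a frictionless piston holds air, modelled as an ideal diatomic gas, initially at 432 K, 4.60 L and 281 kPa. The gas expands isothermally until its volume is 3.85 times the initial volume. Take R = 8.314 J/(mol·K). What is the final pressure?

73.0 kPa

Isothermal: T stays 432 K; PV = const ⇒ V₂ = 17.7 L, P₂ = 73.0 kPa.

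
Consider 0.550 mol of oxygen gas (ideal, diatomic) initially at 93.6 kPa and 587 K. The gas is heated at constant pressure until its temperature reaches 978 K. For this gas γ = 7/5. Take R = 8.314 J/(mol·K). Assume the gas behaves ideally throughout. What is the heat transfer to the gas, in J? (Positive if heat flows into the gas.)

6260 J

V₁ = nRT₁/P₁ = 0.550×8.314×587/93.6 = 28.7 L.
Isobaric: P stays 93.6 kPa; V/T = const ⇒ T₂ = 978 K, V₂ = 47.8 L.
W = PΔV = 93.6×(47.8−28.7) kPa·L = 1790 J.
ΔU = nCvΔT = 0.550×20.8×(978−587) = 4470 J.
Q = ΔU + W = nCpΔT = 6260 J.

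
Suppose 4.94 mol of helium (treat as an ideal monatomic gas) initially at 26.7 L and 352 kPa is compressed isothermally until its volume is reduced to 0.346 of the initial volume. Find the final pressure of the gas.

1020 kPa

T₁ = P₁V₁/(nR) = 352×26.7/(4.94×8.314) = 229 K.
Isothermal: T stays 229 K; PV = const ⇒ V₂ = 9.24 L, P₂ = 1020 kPa.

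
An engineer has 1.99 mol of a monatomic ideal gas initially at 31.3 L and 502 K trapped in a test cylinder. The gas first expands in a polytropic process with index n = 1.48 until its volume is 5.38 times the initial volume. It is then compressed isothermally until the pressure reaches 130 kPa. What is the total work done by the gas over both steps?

P₁ = nRT₁/V₁ = 1.99×8.314×502/31.3 = 265 kPa.
Step 1 — Polytropic n=1.48: T₂ = T₁(V₁/V₂)^(n−1) = 502×(0.186)^0.48 = 224 K; P₂ = P₁(V₁/V₂)^n = 22.0 kPa.
W = (P₁V₁−P₂V₂)/(n−1) = (265×31.3−22.0×168)/0.48 = 9590 J.
ΔU = nCvΔT = 1.99×12.5×(224−502) = -6900 J.
Q = ΔU + W = 2680 J.
State after step 1: P = 22.0 kPa, V = 168 L, T = 224 K.
Step 2 — Isothermal: T stays 224 K; PV = const ⇒ V₂ = 28.5 L, P₂ = 130 kPa.
ΔU = 0 (ideal gas, T constant).
W = nRT ln(V₂/V₁) = 1.99×8.314×224×ln(0.169) = -6580 J.
Q = ΔU + W = -6580 J.
Net over both steps: W = 3010 J, Q = -3900 J, ΔU = -6900 J.

3010 J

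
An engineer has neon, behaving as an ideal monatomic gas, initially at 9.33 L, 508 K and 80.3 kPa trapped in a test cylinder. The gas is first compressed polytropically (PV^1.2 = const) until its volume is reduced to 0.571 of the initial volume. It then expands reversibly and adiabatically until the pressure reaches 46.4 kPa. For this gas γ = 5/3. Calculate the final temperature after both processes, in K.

349 K

n = P₁V₁/(RT₁) = 80.3×9.33/(8.314×508) = 0.177 mol.
Step 1 — Polytropic n=1.2: T₂ = T₁(V₁/V₂)^(n−1) = 508×(1.75)^0.20 = 568 K; P₂ = P₁(V₁/V₂)^n = 157 kPa.
W = (P₁V₁−P₂V₂)/(n−1) = (80.3×9.33−157×5.33)/0.20 = -444 J.
ΔU = nCvΔT = 0.177×12.5×(568−508) = 133 J.
Q = ΔU + W = -311 J.
State after step 1: P = 157 kPa, V = 5.33 L, T = 568 K.
Step 2 — Adiabatic: T₂/T₁ = (P₂/P₁)^((γ−1)/γ) ⇒ T₂ = 568×(0.295)^0.400 = 349 K; V₂ = 11.1 L.
ΔU = nCvΔT = 0.177×12.5×(349−568) = -486 J.
Q = 0 for an adiabatic process, so W = −ΔU = 486 J.
Net over both steps: W = 41.4 J, Q = -311 J, ΔU = -352 J.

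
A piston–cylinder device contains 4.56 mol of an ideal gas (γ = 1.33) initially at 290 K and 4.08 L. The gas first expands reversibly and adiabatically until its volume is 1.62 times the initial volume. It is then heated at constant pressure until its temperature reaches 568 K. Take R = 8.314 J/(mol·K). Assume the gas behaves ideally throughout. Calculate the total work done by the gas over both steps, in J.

P₁ = nRT₁/V₁ = 4.56×8.314×290/4.08 = 2690 kPa.
Step 1 — Adiabatic: TV^(γ−1) = const ⇒ T₂ = 290×(0.617)^0.330 = 247 K; PV^γ = const ⇒ P₂ = 1420 kPa.
ΔU = nCvΔT = 4.56×25.2×(247−290) = -4900 J.
Q = 0 for an adiabatic process, so W = −ΔU = 4900 J.
State after step 1: P = 1420 kPa, V = 6.61 L, T = 247 K.
Step 2 — Isobaric: P stays 1420 kPa; V/T = const ⇒ T₂ = 568 K, V₂ = 15.2 L.
W = PΔV = 1420×(15.2−6.61) kPa·L = 12200 J.
ΔU = nCvΔT = 4.56×25.2×(568−247) = 36800 J.
Q = ΔU + W = nCpΔT = 49000 J.
Net over both steps: W = 17100 J, Q = 49000 J, ΔU = 31900 J.

17100 J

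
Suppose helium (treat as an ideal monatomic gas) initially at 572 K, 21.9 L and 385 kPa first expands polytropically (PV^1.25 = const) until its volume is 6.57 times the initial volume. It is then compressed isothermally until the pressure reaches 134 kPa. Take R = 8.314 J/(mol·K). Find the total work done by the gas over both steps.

5830 J

n = P₁V₁/(RT₁) = 385×21.9/(8.314×572) = 1.77 mol.
Step 1 — Polytropic n=1.25: T₂ = T₁(V₁/V₂)^(n−1) = 572×(0.152)^0.25 = 357 K; P₂ = P₁(V₁/V₂)^n = 36.6 kPa.
W = (P₁V₁−P₂V₂)/(n−1) = (385×21.9−36.6×144)/0.25 = 12700 J.
ΔU = nCvΔT = 1.77×12.5×(357−572) = -4750 J.
Q = ΔU + W = 7910 J.
State after step 1: P = 36.6 kPa, V = 144 L, T = 357 K.
Step 2 — Isothermal: T stays 357 K; PV = const ⇒ V₂ = 39.3 L, P₂ = 134 kPa.
ΔU = 0 (ideal gas, T constant).
W = nRT ln(V₂/V₁) = 1.77×8.314×357×ln(0.273) = -6830 J.
Q = ΔU + W = -6830 J.
Net over both steps: W = 5830 J, Q = 1080 J, ΔU = -4750 J.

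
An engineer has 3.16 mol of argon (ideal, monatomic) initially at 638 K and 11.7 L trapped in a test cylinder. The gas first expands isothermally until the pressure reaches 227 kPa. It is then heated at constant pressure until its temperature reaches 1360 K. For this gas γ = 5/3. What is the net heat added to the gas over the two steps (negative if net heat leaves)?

78300 J

P₁ = nRT₁/V₁ = 3.16×8.314×638/11.7 = 1430 kPa.
Step 1 — Isothermal: T stays 638 K; PV = const ⇒ V₂ = 73.8 L, P₂ = 227 kPa.
ΔU = 0 (ideal gas, T constant).
W = nRT ln(V₂/V₁) = 3.16×8.314×638×ln(6.31) = 30900 J.
Q = ΔU + W = 30900 J.
State after step 1: P = 227 kPa, V = 73.8 L, T = 638 K.
Step 2 — Isobaric: P stays 227 kPa; V/T = const ⇒ T₂ = 1360 K, V₂ = 157 L.
W = PΔV = 227×(157−73.8) kPa·L = 19000 J.
ΔU = nCvΔT = 3.16×12.5×(1360−638) = 28500 J.
Q = ΔU + W = nCpΔT = 47400 J.
Net over both steps: W = 49800 J, Q = 78300 J, ΔU = 28500 J.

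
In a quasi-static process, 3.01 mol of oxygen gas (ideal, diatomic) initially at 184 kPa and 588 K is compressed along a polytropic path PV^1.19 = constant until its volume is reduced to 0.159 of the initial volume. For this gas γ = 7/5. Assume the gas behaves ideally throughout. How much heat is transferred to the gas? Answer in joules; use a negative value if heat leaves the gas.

-17000 J

V₁ = nRT₁/P₁ = 3.01×8.314×588/184 = 80.0 L.
Polytropic n=1.19: T₂ = T₁(V₁/V₂)^(n−1) = 588×(6.29)^0.19 = 834 K; P₂ = P₁(V₁/V₂)^n = 1640 kPa.
W = (P₁V₁−P₂V₂)/(n−1) = (184×80.0−1640×12.7)/0.19 = -32400 J.
ΔU = nCvΔT = 3.01×20.8×(834−588) = 15400 J.
Q = ΔU + W = -17000 J.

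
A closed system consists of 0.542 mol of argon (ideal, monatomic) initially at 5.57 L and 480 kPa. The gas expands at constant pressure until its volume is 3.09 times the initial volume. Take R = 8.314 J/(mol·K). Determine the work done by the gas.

5590 J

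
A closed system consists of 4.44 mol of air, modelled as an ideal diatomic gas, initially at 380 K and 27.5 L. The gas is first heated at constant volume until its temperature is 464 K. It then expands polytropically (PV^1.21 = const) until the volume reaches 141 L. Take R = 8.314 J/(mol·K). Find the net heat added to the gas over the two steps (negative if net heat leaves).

19000 J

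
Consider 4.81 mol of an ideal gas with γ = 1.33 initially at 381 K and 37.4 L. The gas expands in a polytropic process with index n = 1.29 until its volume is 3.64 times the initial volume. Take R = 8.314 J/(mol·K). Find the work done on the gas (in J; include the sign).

P₁ = nRT₁/V₁ = 4.81×8.314×381/37.4 = 407 kPa.
Polytropic n=1.29: T₂ = T₁(V₁/V₂)^(n−1) = 381×(0.275)^0.29 = 262 K; P₂ = P₁(V₁/V₂)^n = 76.9 kPa.
W = (P₁V₁−P₂V₂)/(n−1) = (407×37.4−76.9×136)/0.29 = 16400 J.
Work done on the gas = −W_by = -16400 J.

-16400 J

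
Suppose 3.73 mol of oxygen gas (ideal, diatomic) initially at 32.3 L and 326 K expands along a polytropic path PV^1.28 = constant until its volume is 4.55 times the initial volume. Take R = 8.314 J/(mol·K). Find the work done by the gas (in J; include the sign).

P₁ = nRT₁/V₁ = 3.73×8.314×326/32.3 = 313 kPa.
Polytropic n=1.28: T₂ = T₁(V₁/V₂)^(n−1) = 326×(0.220)^0.28 = 213 K; P₂ = P₁(V₁/V₂)^n = 45.0 kPa.
W = (P₁V₁−P₂V₂)/(n−1) = (313×32.3−45.0×147)/0.28 = 12500 J.

12500 J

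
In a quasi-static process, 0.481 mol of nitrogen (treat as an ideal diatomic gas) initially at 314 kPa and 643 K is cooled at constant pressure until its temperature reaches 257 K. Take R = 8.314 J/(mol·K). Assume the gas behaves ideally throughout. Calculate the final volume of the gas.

3.27 L

V₁ = nRT₁/P₁ = 0.481×8.314×643/314 = 8.19 L.
Isobaric: P stays 314 kPa; V/T = const ⇒ T₂ = 257 K, V₂ = 3.27 L.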